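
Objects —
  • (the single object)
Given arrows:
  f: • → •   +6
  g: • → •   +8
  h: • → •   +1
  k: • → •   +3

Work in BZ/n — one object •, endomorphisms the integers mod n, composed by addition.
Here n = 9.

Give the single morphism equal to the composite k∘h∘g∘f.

Answer: +0

Derivation:
  0 +6≡6 +8≡5 +1≡6 +3≡0  (mod 9)
⟦path⟧: +0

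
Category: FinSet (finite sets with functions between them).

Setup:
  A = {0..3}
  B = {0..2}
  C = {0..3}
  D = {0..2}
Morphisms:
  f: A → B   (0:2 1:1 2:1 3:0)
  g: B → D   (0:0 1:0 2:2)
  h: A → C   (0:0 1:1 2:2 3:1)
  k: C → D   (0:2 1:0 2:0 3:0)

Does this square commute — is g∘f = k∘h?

Answer: COMMUTES

Work:
Path 1 = f;g:
  0 f→2 g→2
  1 f→1 g→0
  2 f→1 g→0
  3 f→0 g→0
  composite₁ = (0:2 1:0 2:0 3:0)
Path 2 = h;k:
  0 h→0 k→2
  1 h→1 k→0
  2 h→2 k→0
  3 h→1 k→0
  composite₂ = (0:2 1:0 2:0 3:0)
Equal? equal; square commutes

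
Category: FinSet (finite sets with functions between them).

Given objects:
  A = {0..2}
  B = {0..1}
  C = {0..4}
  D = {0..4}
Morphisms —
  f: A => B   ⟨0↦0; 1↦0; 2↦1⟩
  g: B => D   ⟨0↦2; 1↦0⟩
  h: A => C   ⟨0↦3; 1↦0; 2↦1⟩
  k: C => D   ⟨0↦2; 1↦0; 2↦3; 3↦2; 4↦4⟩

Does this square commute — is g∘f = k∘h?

Along f;g (path 1):
  0 f=>0 g=>2
  1 f=>0 g=>2
  2 f=>1 g=>0
  result₁ = ⟨0↦2; 1↦2; 2↦0⟩
Along h;k (path 2):
  0 h=>3 k=>2
  1 h=>0 k=>2
  2 h=>1 k=>0
  result₂ = ⟨0↦2; 1↦2; 2↦0⟩
Equal? same morphism ✓

Answer: COMMUTES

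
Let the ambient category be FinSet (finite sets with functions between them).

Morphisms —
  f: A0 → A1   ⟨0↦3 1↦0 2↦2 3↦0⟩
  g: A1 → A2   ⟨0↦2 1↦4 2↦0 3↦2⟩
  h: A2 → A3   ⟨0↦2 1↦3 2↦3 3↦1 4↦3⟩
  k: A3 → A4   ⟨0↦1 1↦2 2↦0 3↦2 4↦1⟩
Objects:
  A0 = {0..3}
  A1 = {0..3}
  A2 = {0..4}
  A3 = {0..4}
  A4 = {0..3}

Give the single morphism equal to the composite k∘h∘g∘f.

  0 f→3 g→2 h→3 k→2
  1 f→0 g→2 h→3 k→2
  2 f→2 g→0 h→2 k→0
  3 f→0 g→2 h→3 k→2
composite: ⟨0↦2 1↦2 2↦0 3↦2⟩

Answer: ⟨0↦2 1↦2 2↦0 3↦2⟩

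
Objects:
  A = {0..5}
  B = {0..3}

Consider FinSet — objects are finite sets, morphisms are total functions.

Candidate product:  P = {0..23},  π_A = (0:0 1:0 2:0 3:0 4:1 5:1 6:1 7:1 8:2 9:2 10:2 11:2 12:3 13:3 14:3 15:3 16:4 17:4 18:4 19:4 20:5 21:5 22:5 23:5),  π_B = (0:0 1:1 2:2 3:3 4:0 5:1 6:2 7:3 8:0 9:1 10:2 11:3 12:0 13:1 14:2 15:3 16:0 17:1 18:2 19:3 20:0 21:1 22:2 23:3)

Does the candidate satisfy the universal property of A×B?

Answer: VALID PRODUCT

Trace:
|A|·|B| = 6·4 = 24;  |P| = 24
Check the pairing map k ↦ (π_A(k), π_B(k)):
  0 : (0,0)
  1 : (0,1)
  2 : (0,2)
  3 : (0,3)
  4 : (1,0)
  5 : (1,1)
  6 : (1,2)
  7 : (1,3)
  8 : (2,0)
  9 : (2,1)
  10 : (2,2)
  11 : (2,3)
  12 : (3,0)
  13 : (3,1)
  14 : (3,2)
  15 : (3,3)
  16 : (4,0)
  17 : (4,1)
  18 : (4,2)
  19 : (4,3)
  20 : (5,0)
  21 : (5,1)
  22 : (5,2)
  23 : (5,3)
distinct pairs in image: 24 / 24 needed
  → bijection onto A×B; projections well-typed.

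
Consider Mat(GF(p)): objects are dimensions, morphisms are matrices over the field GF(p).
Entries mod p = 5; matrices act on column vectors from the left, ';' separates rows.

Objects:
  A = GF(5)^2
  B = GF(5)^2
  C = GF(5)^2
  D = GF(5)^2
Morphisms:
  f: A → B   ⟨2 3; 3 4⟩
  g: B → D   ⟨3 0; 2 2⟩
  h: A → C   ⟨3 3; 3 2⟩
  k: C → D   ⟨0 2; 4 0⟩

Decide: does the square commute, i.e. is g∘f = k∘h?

Along f;g (path 1):
  e0=(1,0) f→(2,3) g→(1,0)
  e1=(0,1) f→(3,4) g→(4,4)
  result₁ = ⟨1 4; 0 4⟩
Along h;k (path 2):
  e0=(1,0) h→(3,3) k→(1,2)
  e1=(0,1) h→(3,2) k→(4,2)
  result₂ = ⟨1 4; 2 2⟩
Equal? distinct morphisms ✗

Answer: DOES NOT COMMUTE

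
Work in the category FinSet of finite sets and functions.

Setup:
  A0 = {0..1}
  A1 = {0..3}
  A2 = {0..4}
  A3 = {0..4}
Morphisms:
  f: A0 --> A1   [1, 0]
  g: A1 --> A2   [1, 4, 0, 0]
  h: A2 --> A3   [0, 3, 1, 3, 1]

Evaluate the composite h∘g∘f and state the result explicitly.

  0 f-->1 g-->4 h-->1
  1 f-->0 g-->1 h-->3
result: [1, 3]

Answer: [1, 3]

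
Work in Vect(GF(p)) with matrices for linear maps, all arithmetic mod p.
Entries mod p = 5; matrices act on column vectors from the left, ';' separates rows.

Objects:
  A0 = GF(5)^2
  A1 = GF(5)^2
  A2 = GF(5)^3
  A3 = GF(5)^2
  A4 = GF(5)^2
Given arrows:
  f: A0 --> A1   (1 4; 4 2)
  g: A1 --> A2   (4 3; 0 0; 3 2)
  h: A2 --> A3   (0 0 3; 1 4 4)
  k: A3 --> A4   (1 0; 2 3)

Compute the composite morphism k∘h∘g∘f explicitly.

  e0=⟨1,0⟩ f-->⟨1,4⟩ g-->⟨1,0,1⟩ h-->⟨3,0⟩ k-->⟨3,1⟩
  e1=⟨0,1⟩ f-->⟨4,2⟩ g-->⟨2,0,1⟩ h-->⟨3,1⟩ k-->⟨3,4⟩
⟦path⟧: (3 3; 1 4)

Answer: (3 3; 1 4)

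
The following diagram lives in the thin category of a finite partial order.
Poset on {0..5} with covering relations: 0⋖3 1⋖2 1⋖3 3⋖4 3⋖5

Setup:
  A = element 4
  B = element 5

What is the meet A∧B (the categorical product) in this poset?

Answer: A∧B = 3

Work:
{x : x<=A ∧ x<=B} = {0,1,3}  (A=4, B=5)
  0 <= 3
  1 <= 3
  3 <= 3
glb = 3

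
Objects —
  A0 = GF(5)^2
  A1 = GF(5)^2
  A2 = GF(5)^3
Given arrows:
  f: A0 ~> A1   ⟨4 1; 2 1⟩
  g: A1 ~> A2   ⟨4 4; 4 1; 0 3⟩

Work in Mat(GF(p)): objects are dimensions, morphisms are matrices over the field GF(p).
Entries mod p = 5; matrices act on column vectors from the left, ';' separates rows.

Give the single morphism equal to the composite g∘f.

Answer: ⟨4 3; 3 0; 1 3⟩

Trace:
  e0=[1,0] f~>[4,2] g~>[4,3,1]
  e1=[0,1] f~>[1,1] g~>[3,0,3]
result: ⟨4 3; 3 0; 1 3⟩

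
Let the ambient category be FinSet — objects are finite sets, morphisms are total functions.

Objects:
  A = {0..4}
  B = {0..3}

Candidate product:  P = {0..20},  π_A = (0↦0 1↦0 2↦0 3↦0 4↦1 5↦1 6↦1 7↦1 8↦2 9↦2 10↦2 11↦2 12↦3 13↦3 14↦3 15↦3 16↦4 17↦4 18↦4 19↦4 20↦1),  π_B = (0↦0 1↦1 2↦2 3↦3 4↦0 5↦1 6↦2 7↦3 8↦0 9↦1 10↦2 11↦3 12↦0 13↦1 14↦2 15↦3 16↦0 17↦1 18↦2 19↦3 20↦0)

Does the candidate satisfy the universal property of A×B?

|A|·|B| = 5·4 = 20;  |P| = 21
  → cardinalities differ; no bijection possible.

Answer: NOT A VALID PRODUCT — |P|=21 ≠ |A|·|B|=20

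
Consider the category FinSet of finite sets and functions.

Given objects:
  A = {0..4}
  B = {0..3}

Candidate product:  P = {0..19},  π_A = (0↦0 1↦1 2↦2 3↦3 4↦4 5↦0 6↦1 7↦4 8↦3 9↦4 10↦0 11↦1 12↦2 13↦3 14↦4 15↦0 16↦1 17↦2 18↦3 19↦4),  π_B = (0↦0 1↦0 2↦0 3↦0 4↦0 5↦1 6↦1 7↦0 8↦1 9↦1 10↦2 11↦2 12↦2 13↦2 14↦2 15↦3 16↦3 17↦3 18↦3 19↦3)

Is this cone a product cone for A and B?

|A|·|B| = 5·4 = 20;  |P| = 20
Check the pairing map k ↦ (π_A(k), π_B(k)):
  0 ↦ (0,0)
  1 ↦ (1,0)
  2 ↦ (2,0)
  3 ↦ (3,0)
  4 ↦ (4,0)
  5 ↦ (0,1)
  6 ↦ (1,1)
  7 ↦ (4,0)  ✗ repeats pair of k=4
  8 ↦ (3,1)
  9 ↦ (4,1)
  10 ↦ (0,2)
  11 ↦ (1,2)
  12 ↦ (2,2)
  13 ↦ (3,2)
  14 ↦ (4,2)
  15 ↦ (0,3)
  16 ↦ (1,3)
  17 ↦ (2,3)
  18 ↦ (3,3)
  19 ↦ (4,3)
distinct pairs in image: 19 / 20 needed
  → (4,0) hit at k=4 and k=7

Answer: NOT A VALID PRODUCT — duplicate pair at indices 4,7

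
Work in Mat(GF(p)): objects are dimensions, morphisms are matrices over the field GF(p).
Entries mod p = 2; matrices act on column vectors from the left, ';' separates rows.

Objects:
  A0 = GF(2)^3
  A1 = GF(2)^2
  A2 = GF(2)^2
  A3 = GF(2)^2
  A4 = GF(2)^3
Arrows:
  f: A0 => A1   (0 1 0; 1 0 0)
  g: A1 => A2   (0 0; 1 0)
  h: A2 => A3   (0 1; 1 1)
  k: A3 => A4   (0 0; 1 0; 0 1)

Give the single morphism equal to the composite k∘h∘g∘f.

Answer: (0 0 0; 0 1 0; 0 1 0)

Work:
  e0=⟨1,0,0⟩ f=>⟨0,1⟩ g=>⟨0,0⟩ h=>⟨0,0⟩ k=>⟨0,0,0⟩
  e1=⟨0,1,0⟩ f=>⟨1,0⟩ g=>⟨0,1⟩ h=>⟨1,1⟩ k=>⟨0,1,1⟩
  e2=⟨0,0,1⟩ f=>⟨0,0⟩ g=>⟨0,0⟩ h=>⟨0,0⟩ k=>⟨0,0,0⟩
composite: (0 0 0; 0 1 0; 0 1 0)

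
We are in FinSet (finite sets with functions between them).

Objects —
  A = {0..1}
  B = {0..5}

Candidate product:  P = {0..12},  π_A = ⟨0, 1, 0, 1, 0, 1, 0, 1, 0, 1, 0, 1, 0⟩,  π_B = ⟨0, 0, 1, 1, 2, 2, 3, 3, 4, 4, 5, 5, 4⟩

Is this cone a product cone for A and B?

Answer: NOT A VALID PRODUCT — |P|=13 ≠ |A|·|B|=12

Trace:
|A|·|B| = 2·6 = 12;  |P| = 13
  → cardinalities differ; no bijection possible.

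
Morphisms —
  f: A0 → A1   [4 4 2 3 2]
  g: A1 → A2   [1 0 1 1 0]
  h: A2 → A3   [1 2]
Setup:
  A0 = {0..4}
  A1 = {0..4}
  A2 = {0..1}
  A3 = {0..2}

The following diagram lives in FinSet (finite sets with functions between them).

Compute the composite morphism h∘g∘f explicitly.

Answer: [1 1 2 2 2]

Derivation:
  0 f→4 g→0 h→1
  1 f→4 g→0 h→1
  2 f→2 g→1 h→2
  3 f→3 g→1 h→2
  4 f→2 g→1 h→2
result: [1 1 2 2 2]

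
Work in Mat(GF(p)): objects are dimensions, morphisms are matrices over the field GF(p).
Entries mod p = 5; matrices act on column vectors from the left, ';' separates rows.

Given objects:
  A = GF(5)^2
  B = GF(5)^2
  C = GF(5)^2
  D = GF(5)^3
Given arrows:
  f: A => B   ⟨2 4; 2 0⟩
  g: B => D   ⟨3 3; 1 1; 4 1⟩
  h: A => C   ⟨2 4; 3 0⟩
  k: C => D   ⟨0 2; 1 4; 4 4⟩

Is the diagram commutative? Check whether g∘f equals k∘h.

Answer: DOES NOT COMMUTE

Derivation:
1) trace f;g:
  e0=(1,0) f=>(2,2) g=>(2,4,0)
  e1=(0,1) f=>(4,0) g=>(2,4,1)
  result₁ = ⟨2 2; 4 4; 0 1⟩
2) trace h;k:
  e0=(1,0) h=>(2,3) k=>(1,4,0)
  e1=(0,1) h=>(4,0) k=>(0,4,1)
  result₂ = ⟨1 0; 4 4; 0 1⟩
Equal? distinct morphisms ✗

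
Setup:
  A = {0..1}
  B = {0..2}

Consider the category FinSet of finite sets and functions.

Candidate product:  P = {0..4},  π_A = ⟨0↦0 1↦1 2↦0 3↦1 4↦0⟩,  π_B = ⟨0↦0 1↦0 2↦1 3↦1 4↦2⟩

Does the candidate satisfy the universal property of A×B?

Answer: NOT A VALID PRODUCT — |P|=5 ≠ |A|·|B|=6

Work:
|A|·|B| = 2·3 = 6;  |P| = 5
  → cardinalities differ; no bijection possible.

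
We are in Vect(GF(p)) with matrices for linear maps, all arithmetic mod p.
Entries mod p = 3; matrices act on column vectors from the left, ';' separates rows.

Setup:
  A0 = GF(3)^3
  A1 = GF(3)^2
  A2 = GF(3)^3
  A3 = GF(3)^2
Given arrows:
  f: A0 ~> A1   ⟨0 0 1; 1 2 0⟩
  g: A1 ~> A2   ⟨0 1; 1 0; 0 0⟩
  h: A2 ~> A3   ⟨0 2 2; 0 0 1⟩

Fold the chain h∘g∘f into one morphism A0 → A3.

Answer: ⟨0 0 2; 0 0 0⟩

Work:
  e0=(1,0,0) f~>(0,1) g~>(1,0,0) h~>(0,0)
  e1=(0,1,0) f~>(0,2) g~>(2,0,0) h~>(0,0)
  e2=(0,0,1) f~>(1,0) g~>(0,1,0) h~>(2,0)
result: ⟨0 0 2; 0 0 0⟩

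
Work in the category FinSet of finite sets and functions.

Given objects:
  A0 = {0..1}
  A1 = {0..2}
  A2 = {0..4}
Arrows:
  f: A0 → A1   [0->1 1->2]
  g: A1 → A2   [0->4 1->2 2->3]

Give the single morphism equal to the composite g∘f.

Answer: [0->2 1->3]

Trace:
  0 f→1 g→2
  1 f→2 g→3
composite: [0->2 1->3]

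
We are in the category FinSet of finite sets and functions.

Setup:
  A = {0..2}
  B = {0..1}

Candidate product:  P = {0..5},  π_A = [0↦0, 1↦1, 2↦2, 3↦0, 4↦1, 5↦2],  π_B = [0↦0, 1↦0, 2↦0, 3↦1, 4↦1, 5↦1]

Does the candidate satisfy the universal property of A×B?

Answer: VALID PRODUCT

Trace:
|A|·|B| = 3·2 = 6;  |P| = 6
Check the pairing map k ↦ (π_A(k), π_B(k)):
  0 ↦ (0,0)
  1 ↦ (1,0)
  2 ↦ (2,0)
  3 ↦ (0,1)
  4 ↦ (1,1)
  5 ↦ (2,1)
distinct pairs in image: 6 / 6 needed
  → bijection onto A×B; projections well-typed.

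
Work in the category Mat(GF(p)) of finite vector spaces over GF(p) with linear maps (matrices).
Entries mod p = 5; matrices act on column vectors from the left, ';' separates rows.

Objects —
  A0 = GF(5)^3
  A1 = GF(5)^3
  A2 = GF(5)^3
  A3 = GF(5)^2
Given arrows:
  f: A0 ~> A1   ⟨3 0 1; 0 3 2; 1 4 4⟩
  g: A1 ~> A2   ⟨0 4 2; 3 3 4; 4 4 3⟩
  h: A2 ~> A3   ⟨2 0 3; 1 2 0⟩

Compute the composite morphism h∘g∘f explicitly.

Answer: ⟨4 2 4; 3 0 1⟩

Trace:
  e0=[1,0,0] f~>[3,0,1] g~>[2,3,0] h~>[4,3]
  e1=[0,1,0] f~>[0,3,4] g~>[0,0,4] h~>[2,0]
  e2=[0,0,1] f~>[1,2,4] g~>[1,0,4] h~>[4,1]
composite: ⟨4 2 4; 3 0 1⟩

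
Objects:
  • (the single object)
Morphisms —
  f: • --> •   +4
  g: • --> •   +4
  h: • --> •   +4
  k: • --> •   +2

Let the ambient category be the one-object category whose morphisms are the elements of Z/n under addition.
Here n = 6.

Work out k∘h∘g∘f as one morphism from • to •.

Answer: +2

Derivation:
  0 +4≡4 +4≡2 +4≡0 +2≡2  (mod 6)
⟦path⟧: +2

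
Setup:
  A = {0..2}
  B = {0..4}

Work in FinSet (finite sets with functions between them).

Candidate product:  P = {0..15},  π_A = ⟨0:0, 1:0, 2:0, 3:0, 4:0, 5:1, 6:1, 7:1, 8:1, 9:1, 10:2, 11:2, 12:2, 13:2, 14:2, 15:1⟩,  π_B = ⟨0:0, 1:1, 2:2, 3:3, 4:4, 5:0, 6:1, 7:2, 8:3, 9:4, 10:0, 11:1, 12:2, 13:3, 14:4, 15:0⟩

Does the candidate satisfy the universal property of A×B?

Answer: NOT A VALID PRODUCT — |P|=16 ≠ |A|·|B|=15

Derivation:
|A|·|B| = 3·5 = 15;  |P| = 16
  → cardinalities differ; no bijection possible.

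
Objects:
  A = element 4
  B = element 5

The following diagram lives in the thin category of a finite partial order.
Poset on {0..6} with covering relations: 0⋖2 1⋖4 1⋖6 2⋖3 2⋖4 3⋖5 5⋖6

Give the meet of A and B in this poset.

Answer: A∧B = 2

Trace:
Lower bounds of A=4 and B=5: {0,2}
  0 <= 2
  2 <= 2
glb = 2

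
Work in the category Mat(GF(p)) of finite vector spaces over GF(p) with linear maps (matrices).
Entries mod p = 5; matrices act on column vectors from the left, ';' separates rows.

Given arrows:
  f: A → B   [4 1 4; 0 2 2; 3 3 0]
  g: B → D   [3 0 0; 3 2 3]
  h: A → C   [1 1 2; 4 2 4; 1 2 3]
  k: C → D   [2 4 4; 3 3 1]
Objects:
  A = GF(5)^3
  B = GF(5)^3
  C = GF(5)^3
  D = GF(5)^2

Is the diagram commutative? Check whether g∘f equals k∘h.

Answer: COMMUTES

Work:
1) trace f;g:
  e0=[1,0,0] f→[4,0,3] g→[2,1]
  e1=[0,1,0] f→[1,2,3] g→[3,1]
  e2=[0,0,1] f→[4,2,0] g→[2,1]
  result₁ = [2 3 2; 1 1 1]
2) trace h;k:
  e0=[1,0,0] h→[1,4,1] k→[2,1]
  e1=[0,1,0] h→[1,2,2] k→[3,1]
  e2=[0,0,1] h→[2,4,3] k→[2,1]
  result₂ = [2 3 2; 1 1 1]
Equal? equal; square commutes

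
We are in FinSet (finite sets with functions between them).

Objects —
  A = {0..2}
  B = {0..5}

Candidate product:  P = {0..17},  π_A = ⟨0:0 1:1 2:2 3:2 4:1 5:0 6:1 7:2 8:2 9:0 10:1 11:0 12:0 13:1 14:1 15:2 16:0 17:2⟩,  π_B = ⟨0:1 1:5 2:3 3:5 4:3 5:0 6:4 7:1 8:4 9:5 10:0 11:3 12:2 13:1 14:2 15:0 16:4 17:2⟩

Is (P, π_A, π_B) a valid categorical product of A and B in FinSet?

|A|·|B| = 3·6 = 18;  |P| = 18
Check the pairing map k ↦ (π_A(k), π_B(k)):
  0 : (0,1)
  1 : (1,5)
  2 : (2,3)
  3 : (2,5)
  4 : (1,3)
  5 : (0,0)
  6 : (1,4)
  7 : (2,1)
  8 : (2,4)
  9 : (0,5)
  10 : (1,0)
  11 : (0,3)
  12 : (0,2)
  13 : (1,1)
  14 : (1,2)
  15 : (2,0)
  16 : (0,4)
  17 : (2,2)
distinct pairs in image: 18 / 18 needed
  → bijection onto A×B; projections well-typed.

Answer: VALID PRODUCT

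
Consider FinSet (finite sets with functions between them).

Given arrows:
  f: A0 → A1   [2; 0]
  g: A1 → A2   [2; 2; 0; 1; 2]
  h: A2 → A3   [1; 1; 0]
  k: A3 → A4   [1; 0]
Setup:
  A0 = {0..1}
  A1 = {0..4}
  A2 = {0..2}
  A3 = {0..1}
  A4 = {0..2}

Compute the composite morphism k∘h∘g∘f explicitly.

Answer: [0; 1]

Work:
  0 f→2 g→0 h→1 k→0
  1 f→0 g→2 h→0 k→1
result: [0; 1]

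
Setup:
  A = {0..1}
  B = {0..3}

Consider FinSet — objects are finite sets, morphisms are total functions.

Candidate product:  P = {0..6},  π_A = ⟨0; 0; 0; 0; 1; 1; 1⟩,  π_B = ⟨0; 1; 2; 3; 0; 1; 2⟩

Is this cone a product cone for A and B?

|A|·|B| = 2·4 = 8;  |P| = 7
  → cardinalities differ; no bijection possible.

Answer: NOT A VALID PRODUCT — |P|=7 ≠ |A|·|B|=8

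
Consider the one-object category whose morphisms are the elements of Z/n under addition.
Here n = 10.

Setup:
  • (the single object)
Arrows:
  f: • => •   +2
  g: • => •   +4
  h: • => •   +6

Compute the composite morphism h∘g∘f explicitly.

  0 +2≡2 +4≡6 +6≡2  (mod 10)
result: +2

Answer: +2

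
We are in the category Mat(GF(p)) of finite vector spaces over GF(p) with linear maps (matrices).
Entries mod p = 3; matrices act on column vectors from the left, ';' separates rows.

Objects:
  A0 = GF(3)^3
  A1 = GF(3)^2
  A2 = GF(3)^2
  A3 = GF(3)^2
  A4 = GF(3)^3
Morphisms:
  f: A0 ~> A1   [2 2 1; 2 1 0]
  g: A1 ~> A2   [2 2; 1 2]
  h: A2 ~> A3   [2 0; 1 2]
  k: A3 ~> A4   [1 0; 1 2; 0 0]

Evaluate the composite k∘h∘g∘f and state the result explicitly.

  e0=(1,0,0) f~>(2,2) g~>(2,0) h~>(1,2) k~>(1,2,0)
  e1=(0,1,0) f~>(2,1) g~>(0,1) h~>(0,2) k~>(0,1,0)
  e2=(0,0,1) f~>(1,0) g~>(2,1) h~>(1,1) k~>(1,0,0)
⟦path⟧: [1 0 1; 2 1 0; 0 0 0]

Answer: [1 0 1; 2 1 0; 0 0 0]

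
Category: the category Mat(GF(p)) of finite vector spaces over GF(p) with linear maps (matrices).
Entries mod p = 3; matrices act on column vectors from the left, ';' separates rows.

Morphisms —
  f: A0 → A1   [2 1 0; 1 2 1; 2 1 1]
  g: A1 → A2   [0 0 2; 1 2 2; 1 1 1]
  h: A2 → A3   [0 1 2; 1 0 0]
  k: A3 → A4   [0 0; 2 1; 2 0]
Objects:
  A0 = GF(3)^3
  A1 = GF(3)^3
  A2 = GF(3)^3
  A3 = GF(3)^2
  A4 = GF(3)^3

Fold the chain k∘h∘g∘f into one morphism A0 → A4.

Answer: [0 0 0; 1 2 0; 0 0 1]

Work:
  e0=⟨1,0,0⟩ f→⟨2,1,2⟩ g→⟨1,2,2⟩ h→⟨0,1⟩ k→⟨0,1,0⟩
  e1=⟨0,1,0⟩ f→⟨1,2,1⟩ g→⟨2,1,1⟩ h→⟨0,2⟩ k→⟨0,2,0⟩
  e2=⟨0,0,1⟩ f→⟨0,1,1⟩ g→⟨2,1,2⟩ h→⟨2,2⟩ k→⟨0,0,1⟩
result: [0 0 0; 1 2 0; 0 0 1]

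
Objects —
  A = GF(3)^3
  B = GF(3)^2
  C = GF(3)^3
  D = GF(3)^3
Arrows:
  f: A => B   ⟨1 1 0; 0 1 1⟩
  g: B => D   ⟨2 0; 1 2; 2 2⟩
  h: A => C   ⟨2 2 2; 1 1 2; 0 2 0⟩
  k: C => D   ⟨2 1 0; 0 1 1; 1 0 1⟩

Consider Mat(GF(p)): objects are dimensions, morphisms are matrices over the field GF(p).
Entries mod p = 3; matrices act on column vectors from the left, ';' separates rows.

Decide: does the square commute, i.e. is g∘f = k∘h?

1) trace f;g:
  e0=[1,0,0] f=>[1,0] g=>[2,1,2]
  e1=[0,1,0] f=>[1,1] g=>[2,0,1]
  e2=[0,0,1] f=>[0,1] g=>[0,2,2]
  ⟦path⟧₁ = ⟨2 2 0; 1 0 2; 2 1 2⟩
2) trace h;k:
  e0=[1,0,0] h=>[2,1,0] k=>[2,1,2]
  e1=[0,1,0] h=>[2,1,2] k=>[2,0,1]
  e2=[0,0,1] h=>[2,2,0] k=>[0,2,2]
  ⟦path⟧₂ = ⟨2 2 0; 1 0 2; 2 1 2⟩
Equal? YES — commutes

Answer: COMMUTES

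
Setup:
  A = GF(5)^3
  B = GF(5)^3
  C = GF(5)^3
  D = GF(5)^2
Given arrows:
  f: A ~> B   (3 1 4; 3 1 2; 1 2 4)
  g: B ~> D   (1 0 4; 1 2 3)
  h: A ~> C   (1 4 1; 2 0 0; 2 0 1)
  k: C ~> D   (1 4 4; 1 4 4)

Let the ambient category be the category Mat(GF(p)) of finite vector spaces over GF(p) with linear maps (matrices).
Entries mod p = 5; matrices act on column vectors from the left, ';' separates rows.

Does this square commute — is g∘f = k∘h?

Answer: COMMUTES

Work:
1) trace f;g:
  e0=⟨1,0,0⟩ f~>⟨3,3,1⟩ g~>⟨2,2⟩
  e1=⟨0,1,0⟩ f~>⟨1,1,2⟩ g~>⟨4,4⟩
  e2=⟨0,0,1⟩ f~>⟨4,2,4⟩ g~>⟨0,0⟩
  ⟦path⟧₁ = (2 4 0; 2 4 0)
2) trace h;k:
  e0=⟨1,0,0⟩ h~>⟨1,2,2⟩ k~>⟨2,2⟩
  e1=⟨0,1,0⟩ h~>⟨4,0,0⟩ k~>⟨4,4⟩
  e2=⟨0,0,1⟩ h~>⟨1,0,1⟩ k~>⟨0,0⟩
  ⟦path⟧₂ = (2 4 0; 2 4 0)
Equal? YES — commutes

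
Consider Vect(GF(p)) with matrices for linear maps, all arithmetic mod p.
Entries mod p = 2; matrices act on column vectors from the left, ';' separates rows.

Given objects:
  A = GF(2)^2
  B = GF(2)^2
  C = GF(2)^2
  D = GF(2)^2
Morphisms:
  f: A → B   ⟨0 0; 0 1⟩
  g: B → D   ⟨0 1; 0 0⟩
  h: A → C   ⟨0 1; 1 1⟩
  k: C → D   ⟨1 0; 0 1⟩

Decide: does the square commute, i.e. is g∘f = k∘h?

Answer: DOES NOT COMMUTE

Derivation:
Along f;g (path 1):
  e0=⟨1,0⟩ f→⟨0,0⟩ g→⟨0,0⟩
  e1=⟨0,1⟩ f→⟨0,1⟩ g→⟨1,0⟩
  ⟦path⟧₁ = ⟨0 1; 0 0⟩
Along h;k (path 2):
  e0=⟨1,0⟩ h→⟨0,1⟩ k→⟨0,1⟩
  e1=⟨0,1⟩ h→⟨1,1⟩ k→⟨1,1⟩
  ⟦path⟧₂ = ⟨0 1; 1 1⟩
Equal? differ; not commutative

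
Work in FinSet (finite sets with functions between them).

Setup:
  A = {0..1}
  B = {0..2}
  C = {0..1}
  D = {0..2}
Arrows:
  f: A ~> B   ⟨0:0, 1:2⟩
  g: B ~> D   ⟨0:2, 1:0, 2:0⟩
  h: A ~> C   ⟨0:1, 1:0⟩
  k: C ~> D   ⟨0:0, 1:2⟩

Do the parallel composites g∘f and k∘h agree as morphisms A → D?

Answer: COMMUTES

Trace:
Along f;g (path 1):
  0 f~>0 g~>2
  1 f~>2 g~>0
  ⟦path⟧₁ = ⟨0:2, 1:0⟩
Along h;k (path 2):
  0 h~>1 k~>2
  1 h~>0 k~>0
  ⟦path⟧₂ = ⟨0:2, 1:0⟩
Equal? equal; square commutes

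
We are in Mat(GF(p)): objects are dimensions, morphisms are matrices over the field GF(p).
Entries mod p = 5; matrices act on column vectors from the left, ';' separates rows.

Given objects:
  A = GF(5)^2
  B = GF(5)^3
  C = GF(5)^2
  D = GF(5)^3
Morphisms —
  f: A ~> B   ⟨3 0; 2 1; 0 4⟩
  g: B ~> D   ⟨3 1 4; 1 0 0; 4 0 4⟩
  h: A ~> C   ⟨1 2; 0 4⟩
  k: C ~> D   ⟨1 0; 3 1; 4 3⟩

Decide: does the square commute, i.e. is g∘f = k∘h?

Path 1 = f;g:
  e0=⟨1,0⟩ f~>⟨3,2,0⟩ g~>⟨1,3,2⟩
  e1=⟨0,1⟩ f~>⟨0,1,4⟩ g~>⟨2,0,1⟩
  result₁ = ⟨1 2; 3 0; 2 1⟩
Path 2 = h;k:
  e0=⟨1,0⟩ h~>⟨1,0⟩ k~>⟨1,3,4⟩
  e1=⟨0,1⟩ h~>⟨2,4⟩ k~>⟨2,0,0⟩
  result₂ = ⟨1 2; 3 0; 4 0⟩
Equal? differ; not commutative

Answer: DOES NOT COMMUTE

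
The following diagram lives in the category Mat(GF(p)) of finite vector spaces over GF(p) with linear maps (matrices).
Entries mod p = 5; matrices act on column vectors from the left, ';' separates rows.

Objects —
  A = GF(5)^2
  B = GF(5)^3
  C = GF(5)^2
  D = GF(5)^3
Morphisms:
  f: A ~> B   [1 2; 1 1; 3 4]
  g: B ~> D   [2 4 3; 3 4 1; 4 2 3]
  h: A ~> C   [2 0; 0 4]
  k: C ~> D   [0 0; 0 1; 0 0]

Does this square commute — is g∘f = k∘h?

Answer: DOES NOT COMMUTE

Work:
1) trace f;g:
  e0=(1,0) f~>(1,1,3) g~>(0,0,0)
  e1=(0,1) f~>(2,1,4) g~>(0,4,2)
  result₁ = [0 0; 0 4; 0 2]
2) trace h;k:
  e0=(1,0) h~>(2,0) k~>(0,0,0)
  e1=(0,1) h~>(0,4) k~>(0,4,0)
  result₂ = [0 0; 0 4; 0 0]
Equal? distinct morphisms ✗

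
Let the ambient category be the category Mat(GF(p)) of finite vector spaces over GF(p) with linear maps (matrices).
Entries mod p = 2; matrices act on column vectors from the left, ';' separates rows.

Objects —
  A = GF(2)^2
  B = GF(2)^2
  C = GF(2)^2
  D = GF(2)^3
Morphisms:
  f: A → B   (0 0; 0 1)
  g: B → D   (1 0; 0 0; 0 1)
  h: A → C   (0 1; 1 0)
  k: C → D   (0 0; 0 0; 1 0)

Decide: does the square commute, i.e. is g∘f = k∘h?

Answer: COMMUTES

Trace:
Path 1 = f;g:
  e0=⟨1,0⟩ f→⟨0,0⟩ g→⟨0,0,0⟩
  e1=⟨0,1⟩ f→⟨0,1⟩ g→⟨0,0,1⟩
  composite₁ = (0 0; 0 0; 0 1)
Path 2 = h;k:
  e0=⟨1,0⟩ h→⟨0,1⟩ k→⟨0,0,0⟩
  e1=⟨0,1⟩ h→⟨1,0⟩ k→⟨0,0,1⟩
  composite₂ = (0 0; 0 0; 0 1)
Equal? same morphism ✓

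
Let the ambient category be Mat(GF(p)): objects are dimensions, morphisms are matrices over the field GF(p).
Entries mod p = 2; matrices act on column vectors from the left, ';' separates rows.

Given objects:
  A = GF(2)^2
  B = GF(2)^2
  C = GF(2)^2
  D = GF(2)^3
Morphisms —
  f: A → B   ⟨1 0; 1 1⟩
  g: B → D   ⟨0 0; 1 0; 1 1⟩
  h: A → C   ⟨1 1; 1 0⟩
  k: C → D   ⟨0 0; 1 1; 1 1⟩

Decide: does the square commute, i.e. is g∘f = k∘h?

Path 1 = f;g:
  e0=⟨1,0⟩ f→⟨1,1⟩ g→⟨0,1,0⟩
  e1=⟨0,1⟩ f→⟨0,1⟩ g→⟨0,0,1⟩
  result₁ = ⟨0 0; 1 0; 0 1⟩
Path 2 = h;k:
  e0=⟨1,0⟩ h→⟨1,1⟩ k→⟨0,0,0⟩
  e1=⟨0,1⟩ h→⟨1,0⟩ k→⟨0,1,1⟩
  result₂ = ⟨0 0; 0 1; 0 1⟩
Equal? distinct morphisms ✗

Answer: DOES NOT COMMUTE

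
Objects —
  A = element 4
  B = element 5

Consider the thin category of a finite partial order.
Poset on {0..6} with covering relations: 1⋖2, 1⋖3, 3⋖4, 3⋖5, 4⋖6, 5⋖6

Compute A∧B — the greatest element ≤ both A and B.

Answer: A∧B = 3

Trace:
Common predecessors of 4,5: {1,3}
  1 ≤ 3
  3 ≤ 3
glb = 3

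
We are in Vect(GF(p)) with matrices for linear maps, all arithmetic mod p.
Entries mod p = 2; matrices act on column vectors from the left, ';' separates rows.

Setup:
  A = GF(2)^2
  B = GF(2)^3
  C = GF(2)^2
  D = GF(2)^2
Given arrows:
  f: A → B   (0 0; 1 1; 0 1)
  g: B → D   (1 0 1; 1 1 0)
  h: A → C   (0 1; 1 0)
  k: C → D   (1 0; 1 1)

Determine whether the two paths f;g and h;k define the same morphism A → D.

Answer: COMMUTES

Trace:
Path 1 = f;g:
  e0=(1,0) f→(0,1,0) g→(0,1)
  e1=(0,1) f→(0,1,1) g→(1,1)
  composite₁ = (0 1; 1 1)
Path 2 = h;k:
  e0=(1,0) h→(0,1) k→(0,1)
  e1=(0,1) h→(1,0) k→(1,1)
  composite₂ = (0 1; 1 1)
Equal? equal; square commutes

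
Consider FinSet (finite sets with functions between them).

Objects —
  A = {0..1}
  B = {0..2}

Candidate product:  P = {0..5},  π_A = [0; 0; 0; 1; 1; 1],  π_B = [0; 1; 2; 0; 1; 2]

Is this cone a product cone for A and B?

Answer: VALID PRODUCT

Derivation:
|A|·|B| = 2·3 = 6;  |P| = 6
Check the pairing map k ↦ (π_A(k), π_B(k)):
  0 ↦ (0,0)
  1 ↦ (0,1)
  2 ↦ (0,2)
  3 ↦ (1,0)
  4 ↦ (1,1)
  5 ↦ (1,2)
distinct pairs in image: 6 / 6 needed
  → bijection onto A×B; projections well-typed.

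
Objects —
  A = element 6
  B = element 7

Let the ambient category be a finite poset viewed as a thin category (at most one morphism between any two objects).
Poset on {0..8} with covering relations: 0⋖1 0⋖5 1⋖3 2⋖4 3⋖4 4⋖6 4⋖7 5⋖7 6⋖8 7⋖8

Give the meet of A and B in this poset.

Answer: A∧B = 4

Trace:
Lower bounds of A=6 and B=7: {0,1,2,3,4}
  0 ≤ 4
  1 ≤ 4
  2 ≤ 4
  3 ≤ 4
  4 ≤ 4
glb = 4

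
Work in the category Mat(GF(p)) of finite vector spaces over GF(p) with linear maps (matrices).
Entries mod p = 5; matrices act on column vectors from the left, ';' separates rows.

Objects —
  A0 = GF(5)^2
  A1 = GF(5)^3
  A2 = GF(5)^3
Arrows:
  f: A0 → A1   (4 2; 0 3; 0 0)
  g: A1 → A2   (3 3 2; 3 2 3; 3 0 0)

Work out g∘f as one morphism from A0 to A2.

  e0=[1,0] f→[4,0,0] g→[2,2,2]
  e1=[0,1] f→[2,3,0] g→[0,2,1]
⟦path⟧: (2 0; 2 2; 2 1)

Answer: (2 0; 2 2; 2 1)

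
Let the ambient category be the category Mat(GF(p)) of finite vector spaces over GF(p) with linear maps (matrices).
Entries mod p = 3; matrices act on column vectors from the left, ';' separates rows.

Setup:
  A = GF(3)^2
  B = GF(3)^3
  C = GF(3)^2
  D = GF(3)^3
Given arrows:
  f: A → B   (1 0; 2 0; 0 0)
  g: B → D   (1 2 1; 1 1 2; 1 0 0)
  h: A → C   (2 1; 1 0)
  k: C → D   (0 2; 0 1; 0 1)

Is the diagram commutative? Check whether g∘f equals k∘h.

Answer: DOES NOT COMMUTE

Work:
Path 1 = f;g:
  e0=(1,0) f→(1,2,0) g→(2,0,1)
  e1=(0,1) f→(0,0,0) g→(0,0,0)
  ⟦path⟧₁ = (2 0; 0 0; 1 0)
Path 2 = h;k:
  e0=(1,0) h→(2,1) k→(2,1,1)
  e1=(0,1) h→(1,0) k→(0,0,0)
  ⟦path⟧₂ = (2 0; 1 0; 1 0)
Equal? distinct morphisms ✗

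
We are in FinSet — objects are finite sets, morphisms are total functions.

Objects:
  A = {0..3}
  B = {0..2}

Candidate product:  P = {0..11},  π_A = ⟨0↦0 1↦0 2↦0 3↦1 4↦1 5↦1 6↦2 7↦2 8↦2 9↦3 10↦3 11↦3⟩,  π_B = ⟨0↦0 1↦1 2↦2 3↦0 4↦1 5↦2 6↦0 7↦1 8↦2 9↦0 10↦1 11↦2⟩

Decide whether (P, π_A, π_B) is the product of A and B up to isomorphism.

|A|·|B| = 4·3 = 12;  |P| = 12
Check the pairing map k ↦ (π_A(k), π_B(k)):
  0 ↦ (0,0)
  1 ↦ (0,1)
  2 ↦ (0,2)
  3 ↦ (1,0)
  4 ↦ (1,1)
  5 ↦ (1,2)
  6 ↦ (2,0)
  7 ↦ (2,1)
  8 ↦ (2,2)
  9 ↦ (3,0)
  10 ↦ (3,1)
  11 ↦ (3,2)
distinct pairs in image: 12 / 12 needed
  → bijection onto A×B; projections well-typed.

Answer: VALID PRODUCT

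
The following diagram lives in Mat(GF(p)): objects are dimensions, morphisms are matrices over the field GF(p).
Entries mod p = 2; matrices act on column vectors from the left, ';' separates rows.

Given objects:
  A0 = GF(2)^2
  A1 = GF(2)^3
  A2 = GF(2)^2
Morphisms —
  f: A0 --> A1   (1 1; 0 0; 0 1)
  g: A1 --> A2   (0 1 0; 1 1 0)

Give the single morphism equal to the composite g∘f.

Answer: (0 0; 1 1)

Work:
  e0=[1,0] f-->[1,0,0] g-->[0,1]
  e1=[0,1] f-->[1,0,1] g-->[0,1]
result: (0 0; 1 1)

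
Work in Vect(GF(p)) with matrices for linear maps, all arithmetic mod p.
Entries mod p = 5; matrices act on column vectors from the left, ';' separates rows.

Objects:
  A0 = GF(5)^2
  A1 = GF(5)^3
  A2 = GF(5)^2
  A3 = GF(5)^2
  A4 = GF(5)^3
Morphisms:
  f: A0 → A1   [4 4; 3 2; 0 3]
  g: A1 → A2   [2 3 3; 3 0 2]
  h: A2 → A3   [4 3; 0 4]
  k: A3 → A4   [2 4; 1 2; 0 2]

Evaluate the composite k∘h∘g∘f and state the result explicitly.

  e0=(1,0) f→(4,3,0) g→(2,2) h→(4,3) k→(0,0,1)
  e1=(0,1) f→(4,2,3) g→(3,3) h→(1,2) k→(0,0,4)
⟦path⟧: [0 0; 0 0; 1 4]

Answer: [0 0; 0 0; 1 4]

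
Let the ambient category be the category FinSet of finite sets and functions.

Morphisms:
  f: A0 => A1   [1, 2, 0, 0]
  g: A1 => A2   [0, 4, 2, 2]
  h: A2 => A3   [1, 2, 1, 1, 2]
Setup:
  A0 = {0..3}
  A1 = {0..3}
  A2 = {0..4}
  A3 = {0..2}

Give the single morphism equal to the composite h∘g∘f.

Answer: [2, 1, 1, 1]

Trace:
  0 f=>1 g=>4 h=>2
  1 f=>2 g=>2 h=>1
  2 f=>0 g=>0 h=>1
  3 f=>0 g=>0 h=>1
⟦path⟧: [2, 1, 1, 1]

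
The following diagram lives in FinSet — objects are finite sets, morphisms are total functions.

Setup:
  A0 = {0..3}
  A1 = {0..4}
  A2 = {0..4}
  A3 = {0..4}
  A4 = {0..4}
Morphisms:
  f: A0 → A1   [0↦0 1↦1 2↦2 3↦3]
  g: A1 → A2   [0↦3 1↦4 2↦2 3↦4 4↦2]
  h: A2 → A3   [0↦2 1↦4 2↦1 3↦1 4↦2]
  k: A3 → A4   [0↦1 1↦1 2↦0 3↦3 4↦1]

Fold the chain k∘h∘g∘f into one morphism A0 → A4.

Answer: [0↦1 1↦0 2↦1 3↦0]

Trace:
  0 f→0 g→3 h→1 k→1
  1 f→1 g→4 h→2 k→0
  2 f→2 g→2 h→1 k→1
  3 f→3 g→4 h→2 k→0
⟦path⟧: [0↦1 1↦0 2↦1 3↦0]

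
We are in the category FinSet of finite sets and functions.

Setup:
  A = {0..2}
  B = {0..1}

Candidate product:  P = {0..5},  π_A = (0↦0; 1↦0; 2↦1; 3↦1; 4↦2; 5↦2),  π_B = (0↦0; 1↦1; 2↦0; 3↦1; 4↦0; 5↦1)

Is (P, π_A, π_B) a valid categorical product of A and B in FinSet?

|A|·|B| = 3·2 = 6;  |P| = 6
Check the pairing map k ↦ (π_A(k), π_B(k)):
  0 ↦ (0,0)
  1 ↦ (0,1)
  2 ↦ (1,0)
  3 ↦ (1,1)
  4 ↦ (2,0)
  5 ↦ (2,1)
distinct pairs in image: 6 / 6 needed
  → bijection onto A×B; projections well-typed.

Answer: VALID PRODUCT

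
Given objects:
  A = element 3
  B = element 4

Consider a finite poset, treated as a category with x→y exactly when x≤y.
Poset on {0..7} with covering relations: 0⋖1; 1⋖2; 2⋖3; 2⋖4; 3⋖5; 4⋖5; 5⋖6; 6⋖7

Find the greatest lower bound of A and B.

Answer: A∧B = 2

Derivation:
Lower bounds of A=3 and B=4: {0,1,2}
  0 ⊑ 2
  1 ⊑ 2
  2 ⊑ 2
glb = 2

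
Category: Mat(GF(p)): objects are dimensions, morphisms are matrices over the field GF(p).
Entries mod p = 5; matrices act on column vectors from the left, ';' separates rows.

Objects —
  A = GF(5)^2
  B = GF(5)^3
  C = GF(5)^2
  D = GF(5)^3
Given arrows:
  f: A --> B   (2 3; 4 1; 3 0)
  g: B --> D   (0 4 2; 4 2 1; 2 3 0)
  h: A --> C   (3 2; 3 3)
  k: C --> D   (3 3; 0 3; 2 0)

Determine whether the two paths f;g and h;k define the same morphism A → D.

Answer: DOES NOT COMMUTE

Derivation:
1) trace f;g:
  e0=(1,0) f-->(2,4,3) g-->(2,4,1)
  e1=(0,1) f-->(3,1,0) g-->(4,4,4)
  composite₁ = (2 4; 4 4; 1 4)
2) trace h;k:
  e0=(1,0) h-->(3,3) k-->(3,4,1)
  e1=(0,1) h-->(2,3) k-->(0,4,4)
  composite₂ = (3 0; 4 4; 1 4)
Equal? differ; not commutative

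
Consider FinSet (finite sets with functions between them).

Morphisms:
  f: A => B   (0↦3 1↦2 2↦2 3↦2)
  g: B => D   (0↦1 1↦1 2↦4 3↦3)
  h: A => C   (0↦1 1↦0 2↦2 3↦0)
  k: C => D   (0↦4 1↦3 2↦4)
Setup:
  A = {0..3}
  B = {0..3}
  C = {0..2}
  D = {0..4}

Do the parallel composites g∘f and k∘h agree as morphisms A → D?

Answer: COMMUTES

Trace:
1) trace f;g:
  0 f=>3 g=>3
  1 f=>2 g=>4
  2 f=>2 g=>4
  3 f=>2 g=>4
  composite₁ = (0↦3 1↦4 2↦4 3↦4)
2) trace h;k:
  0 h=>1 k=>3
  1 h=>0 k=>4
  2 h=>2 k=>4
  3 h=>0 k=>4
  composite₂ = (0↦3 1↦4 2↦4 3↦4)
Equal? equal; square commutes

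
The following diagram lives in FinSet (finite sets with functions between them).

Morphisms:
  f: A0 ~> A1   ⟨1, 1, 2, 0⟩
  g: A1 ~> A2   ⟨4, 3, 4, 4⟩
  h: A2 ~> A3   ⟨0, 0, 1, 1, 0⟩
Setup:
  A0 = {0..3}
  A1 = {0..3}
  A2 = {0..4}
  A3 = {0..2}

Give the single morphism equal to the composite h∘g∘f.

Answer: ⟨1, 1, 0, 0⟩

Derivation:
  0 f~>1 g~>3 h~>1
  1 f~>1 g~>3 h~>1
  2 f~>2 g~>4 h~>0
  3 f~>0 g~>4 h~>0
⟦path⟧: ⟨1, 1, 0, 0⟩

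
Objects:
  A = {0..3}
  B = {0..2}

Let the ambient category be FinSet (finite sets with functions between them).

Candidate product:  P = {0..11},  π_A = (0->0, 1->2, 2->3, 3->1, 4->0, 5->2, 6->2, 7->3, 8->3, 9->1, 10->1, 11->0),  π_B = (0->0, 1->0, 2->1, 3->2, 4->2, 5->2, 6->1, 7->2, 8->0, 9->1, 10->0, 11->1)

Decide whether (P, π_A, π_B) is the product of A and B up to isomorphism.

Answer: VALID PRODUCT

Trace:
|A|·|B| = 4·3 = 12;  |P| = 12
Check the pairing map k ↦ (π_A(k), π_B(k)):
  0 -> (0,0)
  1 -> (2,0)
  2 -> (3,1)
  3 -> (1,2)
  4 -> (0,2)
  5 -> (2,2)
  6 -> (2,1)
  7 -> (3,2)
  8 -> (3,0)
  9 -> (1,1)
  10 -> (1,0)
  11 -> (0,1)
distinct pairs in image: 12 / 12 needed
  → bijection onto A×B; projections well-typed.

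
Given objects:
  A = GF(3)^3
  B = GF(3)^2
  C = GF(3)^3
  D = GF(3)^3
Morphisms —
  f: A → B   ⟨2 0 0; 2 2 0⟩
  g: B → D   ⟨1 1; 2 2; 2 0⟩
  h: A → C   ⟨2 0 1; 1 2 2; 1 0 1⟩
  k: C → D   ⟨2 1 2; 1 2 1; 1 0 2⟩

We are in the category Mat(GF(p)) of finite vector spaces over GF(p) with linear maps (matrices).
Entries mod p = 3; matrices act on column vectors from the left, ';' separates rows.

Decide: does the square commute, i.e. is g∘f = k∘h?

Path 1 = f;g:
  e0=(1,0,0) f→(2,2) g→(1,2,1)
  e1=(0,1,0) f→(0,2) g→(2,1,0)
  e2=(0,0,1) f→(0,0) g→(0,0,0)
  ⟦path⟧₁ = ⟨1 2 0; 2 1 0; 1 0 0⟩
Path 2 = h;k:
  e0=(1,0,0) h→(2,1,1) k→(1,2,1)
  e1=(0,1,0) h→(0,2,0) k→(2,1,0)
  e2=(0,0,1) h→(1,2,1) k→(0,0,0)
  ⟦path⟧₂ = ⟨1 2 0; 2 1 0; 1 0 0⟩
Equal? YES — commutes

Answer: COMMUTES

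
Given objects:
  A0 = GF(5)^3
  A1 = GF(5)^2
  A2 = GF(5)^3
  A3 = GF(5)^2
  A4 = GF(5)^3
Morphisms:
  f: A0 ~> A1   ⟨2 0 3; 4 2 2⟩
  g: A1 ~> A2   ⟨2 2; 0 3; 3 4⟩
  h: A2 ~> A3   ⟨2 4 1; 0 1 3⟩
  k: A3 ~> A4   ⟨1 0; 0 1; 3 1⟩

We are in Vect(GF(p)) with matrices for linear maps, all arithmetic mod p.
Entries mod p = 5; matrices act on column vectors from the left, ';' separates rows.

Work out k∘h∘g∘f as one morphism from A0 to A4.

  e0=[1,0,0] f~>[2,4] g~>[2,2,2] h~>[4,3] k~>[4,3,0]
  e1=[0,1,0] f~>[0,2] g~>[4,1,3] h~>[0,0] k~>[0,0,0]
  e2=[0,0,1] f~>[3,2] g~>[0,1,2] h~>[1,2] k~>[1,2,0]
composite: ⟨4 0 1; 3 0 2; 0 0 0⟩

Answer: ⟨4 0 1; 3 0 2; 0 0 0⟩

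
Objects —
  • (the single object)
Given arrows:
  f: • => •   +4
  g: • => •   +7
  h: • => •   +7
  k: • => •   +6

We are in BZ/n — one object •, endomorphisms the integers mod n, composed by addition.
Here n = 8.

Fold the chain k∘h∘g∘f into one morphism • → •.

Answer: +0

Trace:
  0 +4≡4 +7≡3 +7≡2 +6≡0  (mod 8)
⟦path⟧: +0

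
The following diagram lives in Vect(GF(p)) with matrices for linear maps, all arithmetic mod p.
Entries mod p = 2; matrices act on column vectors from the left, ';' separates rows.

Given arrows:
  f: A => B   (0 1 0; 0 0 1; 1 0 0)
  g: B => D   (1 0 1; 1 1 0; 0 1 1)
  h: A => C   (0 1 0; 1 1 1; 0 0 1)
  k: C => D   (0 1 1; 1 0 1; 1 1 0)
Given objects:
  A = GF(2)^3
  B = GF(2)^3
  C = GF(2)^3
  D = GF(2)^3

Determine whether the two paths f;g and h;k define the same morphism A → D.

1) trace f;g:
  e0=(1,0,0) f=>(0,0,1) g=>(1,0,1)
  e1=(0,1,0) f=>(1,0,0) g=>(1,1,0)
  e2=(0,0,1) f=>(0,1,0) g=>(0,1,1)
  ⟦path⟧₁ = (1 1 0; 0 1 1; 1 0 1)
2) trace h;k:
  e0=(1,0,0) h=>(0,1,0) k=>(1,0,1)
  e1=(0,1,0) h=>(1,1,0) k=>(1,1,0)
  e2=(0,0,1) h=>(0,1,1) k=>(0,1,1)
  ⟦path⟧₂ = (1 1 0; 0 1 1; 1 0 1)
Equal? equal; square commutes

Answer: COMMUTES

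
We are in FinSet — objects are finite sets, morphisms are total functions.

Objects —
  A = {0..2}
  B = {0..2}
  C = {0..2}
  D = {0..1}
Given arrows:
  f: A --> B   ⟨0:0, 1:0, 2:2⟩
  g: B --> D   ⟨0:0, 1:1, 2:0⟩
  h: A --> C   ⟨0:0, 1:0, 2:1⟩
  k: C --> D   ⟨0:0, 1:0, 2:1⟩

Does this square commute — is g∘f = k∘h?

Answer: COMMUTES

Work:
Path 1 = f;g:
  0 f-->0 g-->0
  1 f-->0 g-->0
  2 f-->2 g-->0
  composite₁ = ⟨0:0, 1:0, 2:0⟩
Path 2 = h;k:
  0 h-->0 k-->0
  1 h-->0 k-->0
  2 h-->1 k-->0
  composite₂ = ⟨0:0, 1:0, 2:0⟩
Equal? same morphism ✓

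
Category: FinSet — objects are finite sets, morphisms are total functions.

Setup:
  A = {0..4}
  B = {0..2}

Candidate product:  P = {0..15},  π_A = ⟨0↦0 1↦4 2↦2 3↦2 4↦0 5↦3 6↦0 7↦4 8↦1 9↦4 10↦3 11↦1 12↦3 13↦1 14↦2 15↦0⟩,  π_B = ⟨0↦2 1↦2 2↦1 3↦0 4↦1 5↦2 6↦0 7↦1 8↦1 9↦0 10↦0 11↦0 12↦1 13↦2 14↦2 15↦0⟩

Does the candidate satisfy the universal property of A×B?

|A|·|B| = 5·3 = 15;  |P| = 16
  → cardinalities differ; no bijection possible.

Answer: NOT A VALID PRODUCT — |P|=16 ≠ |A|·|B|=15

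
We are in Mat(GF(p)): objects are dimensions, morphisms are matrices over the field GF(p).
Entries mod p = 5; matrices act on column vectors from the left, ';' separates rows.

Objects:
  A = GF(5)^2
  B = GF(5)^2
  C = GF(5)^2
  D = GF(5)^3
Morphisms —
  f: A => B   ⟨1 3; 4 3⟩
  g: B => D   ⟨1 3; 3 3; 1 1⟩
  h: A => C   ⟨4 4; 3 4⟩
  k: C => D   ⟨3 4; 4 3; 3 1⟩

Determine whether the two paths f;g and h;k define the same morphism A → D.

Answer: DOES NOT COMMUTE

Trace:
Along f;g (path 1):
  e0=⟨1,0⟩ f=>⟨1,4⟩ g=>⟨3,0,0⟩
  e1=⟨0,1⟩ f=>⟨3,3⟩ g=>⟨2,3,1⟩
  ⟦path⟧₁ = ⟨3 2; 0 3; 0 1⟩
Along h;k (path 2):
  e0=⟨1,0⟩ h=>⟨4,3⟩ k=>⟨4,0,0⟩
  e1=⟨0,1⟩ h=>⟨4,4⟩ k=>⟨3,3,1⟩
  ⟦path⟧₂ = ⟨4 3; 0 3; 0 1⟩
Equal? distinct morphisms ✗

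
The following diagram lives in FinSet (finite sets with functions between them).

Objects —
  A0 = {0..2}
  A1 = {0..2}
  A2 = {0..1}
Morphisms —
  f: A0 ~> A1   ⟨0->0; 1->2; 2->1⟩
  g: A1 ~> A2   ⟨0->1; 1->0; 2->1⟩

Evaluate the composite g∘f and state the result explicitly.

Answer: ⟨0->1; 1->1; 2->0⟩

Trace:
  0 f~>0 g~>1
  1 f~>2 g~>1
  2 f~>1 g~>0
result: ⟨0->1; 1->1; 2->0⟩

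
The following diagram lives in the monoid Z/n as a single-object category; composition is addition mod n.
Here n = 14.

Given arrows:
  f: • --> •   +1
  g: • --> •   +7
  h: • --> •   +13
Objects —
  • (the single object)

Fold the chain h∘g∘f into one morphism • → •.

Answer: +7

Trace:
  0 +1≡1 +7≡8 +13≡7  (mod 14)
composite: +7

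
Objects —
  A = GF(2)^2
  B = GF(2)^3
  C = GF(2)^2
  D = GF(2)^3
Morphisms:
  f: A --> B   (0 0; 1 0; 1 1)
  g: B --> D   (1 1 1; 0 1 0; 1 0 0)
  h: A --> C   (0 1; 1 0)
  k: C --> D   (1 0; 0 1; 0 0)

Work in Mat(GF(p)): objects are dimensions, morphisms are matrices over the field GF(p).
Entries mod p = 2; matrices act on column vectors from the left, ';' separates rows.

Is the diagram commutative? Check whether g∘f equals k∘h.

Along f;g (path 1):
  e0=(1,0) f-->(0,1,1) g-->(0,1,0)
  e1=(0,1) f-->(0,0,1) g-->(1,0,0)
  result₁ = (0 1; 1 0; 0 0)
Along h;k (path 2):
  e0=(1,0) h-->(0,1) k-->(0,1,0)
  e1=(0,1) h-->(1,0) k-->(1,0,0)
  result₂ = (0 1; 1 0; 0 0)
Equal? same morphism ✓

Answer: COMMUTES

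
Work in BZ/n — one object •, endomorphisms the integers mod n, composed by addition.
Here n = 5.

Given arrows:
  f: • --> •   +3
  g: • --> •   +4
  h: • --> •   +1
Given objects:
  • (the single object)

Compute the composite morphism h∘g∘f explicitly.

  0 +3≡3 +4≡2 +1≡3  (mod 5)
⟦path⟧: +3

Answer: +3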